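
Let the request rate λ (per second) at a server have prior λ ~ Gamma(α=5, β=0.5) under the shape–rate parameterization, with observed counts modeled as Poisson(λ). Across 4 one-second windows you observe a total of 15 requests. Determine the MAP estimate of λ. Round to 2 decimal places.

Σxᵢ = 15, n = 4.
Posterior ∝ λ^4e^(−0.5λ) · λ^15e^(−4λ) = λ^19e^(−4.5λ), i.e. Gamma(shape=20, rate=4.5).
The mode of a Gamma(a, b) with a ≥ 1 (shape–rate) is (a−1)/b = 19/4.5 ≈ 4.22.

λ̂_MAP = 4.22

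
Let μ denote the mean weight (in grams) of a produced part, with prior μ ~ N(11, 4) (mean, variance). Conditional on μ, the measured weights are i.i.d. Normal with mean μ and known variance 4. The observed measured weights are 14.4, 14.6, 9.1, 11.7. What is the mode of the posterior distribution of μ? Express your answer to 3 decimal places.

n = 4; x̄ = (14.4 + 14.6 + 9.1 + 11.7)/4 = 49.8/4 = 12.45.
For a Normal prior and Normal likelihood with known variance, the posterior is Normal; its mode equals its mean, the precision-weighted average.
Prior precision 1/σ₀² = 1/4 = 0.25; data precision n/σ² = 4/4 = 1.
μ̂ = (0.25·11 + 1·12.45) / (0.25 + 1) = 15.2/1.25 = 12.160.

μ̂_MAP = 12.160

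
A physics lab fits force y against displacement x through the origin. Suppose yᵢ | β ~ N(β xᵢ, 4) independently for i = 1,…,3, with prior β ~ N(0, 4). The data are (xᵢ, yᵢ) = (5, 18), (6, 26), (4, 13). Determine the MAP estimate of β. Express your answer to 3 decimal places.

β̂_MAP = 3.821

log p(β | y) = −Σ(yᵢ − βxᵢ)²/(2·4) − β²/(2·4) + const.
Setting the derivative to zero: Σxᵢ(yᵢ − βxᵢ)/4 − β/4 = 0, so β = Σxᵢyᵢ / (Σxᵢ² + σ²/τ²).
Σxᵢyᵢ = 5·18 + 6·26 + 4·13 = 298; Σxᵢ² = 77; σ²/τ² = 1.
β̂_MAP = 298 / (77 + 1) = 298/78 ≈ 3.821.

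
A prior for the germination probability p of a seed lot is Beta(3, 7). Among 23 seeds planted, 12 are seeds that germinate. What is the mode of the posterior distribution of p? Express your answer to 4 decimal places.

p̂_MAP = 0.4516

Prior: Beta(3, 7).
Data: 12 successes in 23 trials. The binomial likelihood contributes p^12(1−p)^11, so the posterior is Beta(3+12, 7+11) = Beta(15, 18).
For Beta(a, b) with a, b > 1 the mode is (a−1)/(a+b−2) = 14/31 ≈ 0.4516.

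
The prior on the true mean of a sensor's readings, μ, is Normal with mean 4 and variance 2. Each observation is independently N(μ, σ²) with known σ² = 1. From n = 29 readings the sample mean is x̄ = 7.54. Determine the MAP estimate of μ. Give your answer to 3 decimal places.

μ̂_MAP = 7.480

n = 29, x̄ = 7.54.
For a Normal prior and Normal likelihood with known variance, the posterior is Normal; its mode equals its mean, the precision-weighted average.
Prior precision 1/σ₀² = 1/2 = 0.5; data precision n/σ² = 29/1 = 29.
μ̂ = (0.5·4 + 29·7.54) / (0.5 + 29) = 220.66/29.5 = 7.480.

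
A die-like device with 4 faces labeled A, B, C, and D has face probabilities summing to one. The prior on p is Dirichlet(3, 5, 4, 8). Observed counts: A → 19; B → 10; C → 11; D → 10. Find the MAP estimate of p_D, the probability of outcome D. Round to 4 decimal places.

MAP estimate of p_D = 0.2576

The posterior is Dirichlet(αᵢ + nᵢ) = Dirichlet(22, 15, 15, 18).
For a Dirichlet(a₁,…,a_K) with all aᵢ > 1, the mode has j-th component (aⱼ − 1)/(Σaᵢ − K).
Here Σaᵢ = 70 and K = 4, so p_D = (18 − 1)/(70 − 4) = 17/66 ≈ 0.2576.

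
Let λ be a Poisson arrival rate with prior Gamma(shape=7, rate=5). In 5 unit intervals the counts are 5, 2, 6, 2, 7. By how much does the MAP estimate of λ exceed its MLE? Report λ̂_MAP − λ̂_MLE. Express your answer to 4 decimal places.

Σxᵢ = 22. Posterior is Gamma(29, 10); MAP = (29−1)/10 = 28/10 ≈ 2.80000.
MLE = x̄ = 22/5 ≈ 4.40000.
Difference = 28/10 − 22/5 = -8/5 ≈ -1.6000.

MAP − MLE = -1.6000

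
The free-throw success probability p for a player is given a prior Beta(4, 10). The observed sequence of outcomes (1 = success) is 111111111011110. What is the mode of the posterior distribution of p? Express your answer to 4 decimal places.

p̂_MAP = 0.5926

Prior: Beta(4, 10).
Data: 13 successes in 15 trials (from the sequence). The binomial likelihood contributes p^13(1−p)^2, so the posterior is Beta(4+13, 10+2) = Beta(17, 12).
For Beta(a, b) with a, b > 1 the mode is (a−1)/(a+b−2) = 16/27 ≈ 0.5926.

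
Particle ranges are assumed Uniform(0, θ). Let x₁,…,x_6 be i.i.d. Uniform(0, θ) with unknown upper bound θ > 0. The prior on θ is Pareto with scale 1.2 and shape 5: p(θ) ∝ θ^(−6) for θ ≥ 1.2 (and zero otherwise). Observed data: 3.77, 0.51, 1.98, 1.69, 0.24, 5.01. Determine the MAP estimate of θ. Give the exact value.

θ̂_MAP = 5.01

The Uniform(0, θ) likelihood is θ^(−n) for θ ≥ max(xᵢ), zero otherwise. Here max(xᵢ) = 5.01.
Posterior ∝ θ^(−6) · θ^(−6) = θ^(−12) on θ ≥ max(1.2, 5.01) = 5.01.
This density is strictly decreasing in θ, so the posterior mode lies at the lower boundary of the support.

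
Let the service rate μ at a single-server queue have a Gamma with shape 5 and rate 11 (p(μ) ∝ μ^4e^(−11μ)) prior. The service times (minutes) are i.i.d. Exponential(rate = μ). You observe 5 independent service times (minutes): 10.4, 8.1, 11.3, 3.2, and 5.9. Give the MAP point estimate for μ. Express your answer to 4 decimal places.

The Exponential(rate=μ) likelihood is ∝ μ^n e^(−μΣtᵢ). Here n = 5 and Σtᵢ = 10.4 + 8.1 + 11.3 + 3.2 + 5.9 = 38.9.
Posterior ∝ μ^4e^(−11μ) · μ^5e^(−38.9μ) = μ^9e^(−49.9μ), i.e. Gamma(10, 49.9).
Mode = (a−1)/b = 9/49.9 ≈ 0.1804.

μ̂_MAP = 0.1804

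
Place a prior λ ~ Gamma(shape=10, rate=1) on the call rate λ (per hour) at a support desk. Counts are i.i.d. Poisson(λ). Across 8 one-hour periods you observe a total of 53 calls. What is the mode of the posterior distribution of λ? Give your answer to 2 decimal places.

λ̂_MAP = 6.89

Σxᵢ = 53, n = 8.
Posterior ∝ λ^9e^(−1λ) · λ^53e^(−8λ) = λ^62e^(−9λ), i.e. Gamma(shape=63, rate=9).
The mode of a Gamma(a, b) with a ≥ 1 (shape–rate) is (a−1)/b = 62/9 ≈ 6.89.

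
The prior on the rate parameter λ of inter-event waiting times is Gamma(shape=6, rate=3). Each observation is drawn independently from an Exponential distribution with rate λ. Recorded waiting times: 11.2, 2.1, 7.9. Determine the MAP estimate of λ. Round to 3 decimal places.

The Exponential(rate=λ) likelihood is ∝ λ^n e^(−λΣtᵢ). Here n = 3 and Σtᵢ = 11.2 + 2.1 + 7.9 = 21.2.
Posterior ∝ λ^5e^(−3λ) · λ^3e^(−21.2λ) = λ^8e^(−24.2λ), i.e. Gamma(9, 24.2).
Mode = (a−1)/b = 8/24.2 ≈ 0.331.

λ̂_MAP = 0.331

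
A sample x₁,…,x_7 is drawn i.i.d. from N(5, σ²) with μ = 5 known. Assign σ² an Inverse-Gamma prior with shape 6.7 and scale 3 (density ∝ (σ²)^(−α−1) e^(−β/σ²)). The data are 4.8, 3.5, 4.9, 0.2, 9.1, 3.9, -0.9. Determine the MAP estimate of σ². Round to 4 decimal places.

σ̂²_MAP = 3.7576

Sum of squared deviations about the known mean: SS = (4.8−5)² + (3.5−5)² + (4.9−5)² + (0.2−5)² + (9.1−5)² + (3.9−5)² + (-0.9−5)² = 78.17.
The Normal likelihood contributes (σ²)^(−n/2) exp(−SS/(2σ²)), so the posterior is Inverse-Gamma(α + n/2, β + SS/2) = Inverse-Gamma(10.2, 42.085).
The mode of Inverse-Gamma(a, b) is b/(a+1) = 42.085/11.2 ≈ 3.7576.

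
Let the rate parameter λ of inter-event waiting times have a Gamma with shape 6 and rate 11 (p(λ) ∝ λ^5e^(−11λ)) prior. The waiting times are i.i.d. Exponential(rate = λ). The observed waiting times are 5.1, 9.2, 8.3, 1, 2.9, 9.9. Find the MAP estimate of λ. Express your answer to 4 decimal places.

λ̂_MAP = 0.2321

The Exponential(rate=λ) likelihood is ∝ λ^n e^(−λΣtᵢ). Here n = 6 and Σtᵢ = 5.1 + 9.2 + 8.3 + 1 + 2.9 + 9.9 = 36.4.
Posterior ∝ λ^5e^(−11λ) · λ^6e^(−36.4λ) = λ^11e^(−47.4λ), i.e. Gamma(12, 47.4).
Mode = (a−1)/b = 11/47.4 ≈ 0.2321.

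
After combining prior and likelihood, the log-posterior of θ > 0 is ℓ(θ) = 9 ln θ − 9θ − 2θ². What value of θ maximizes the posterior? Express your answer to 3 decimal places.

ℓ'(θ) = 9/θ − 9 − 4θ. Setting this to zero and multiplying by θ: 4θ² + 9θ − 9 = 0.
θ = (−9 + √(9² + 4·4·9)) / (2·4) = (−9 + √225) / 8 = (−9 + 15)/8 = 3/4.
ℓ''(θ) = −9/θ² − 4 < 0, confirming a maximum.

θ̂_MAP = 0.750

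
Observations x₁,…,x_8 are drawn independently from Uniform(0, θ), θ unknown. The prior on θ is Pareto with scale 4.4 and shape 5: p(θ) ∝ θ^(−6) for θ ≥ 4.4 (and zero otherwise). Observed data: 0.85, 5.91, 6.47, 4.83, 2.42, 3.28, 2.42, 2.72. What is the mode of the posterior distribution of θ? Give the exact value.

The Uniform(0, θ) likelihood is θ^(−n) for θ ≥ max(xᵢ), zero otherwise. Here max(xᵢ) = 6.47.
Posterior ∝ θ^(−6) · θ^(−8) = θ^(−14) on θ ≥ max(4.4, 6.47) = 6.47.
This density is strictly decreasing in θ, so the posterior mode lies at the lower boundary of the support.

θ̂_MAP = 6.47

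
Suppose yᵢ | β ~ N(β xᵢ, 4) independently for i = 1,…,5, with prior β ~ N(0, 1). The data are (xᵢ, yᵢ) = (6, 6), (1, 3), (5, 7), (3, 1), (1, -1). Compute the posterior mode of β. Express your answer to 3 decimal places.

β̂_MAP = 1.000

log p(β | y) = −Σ(yᵢ − βxᵢ)²/(2·4) − β²/(2·1) + const.
Setting the derivative to zero: Σxᵢ(yᵢ − βxᵢ)/4 − β/1 = 0, so β = Σxᵢyᵢ / (Σxᵢ² + σ²/τ²).
Σxᵢyᵢ = 6·6 + 1·3 + 5·7 + 3·1 + 1·(-1) = 76; Σxᵢ² = 72; σ²/τ² = 4.
β̂_MAP = 76 / (72 + 4) = 76/76 ≈ 1.000.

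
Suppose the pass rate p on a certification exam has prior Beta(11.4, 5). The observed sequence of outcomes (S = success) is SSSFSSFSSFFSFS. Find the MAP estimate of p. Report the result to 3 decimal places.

p̂_MAP = 0.683

Prior: Beta(11.4, 5).
Data: 9 successes in 14 trials (from the sequence). The binomial likelihood contributes p^9(1−p)^5, so the posterior is Beta(11.4+9, 5+5) = Beta(20.4, 10).
For Beta(a, b) with a, b > 1 the mode is (a−1)/(a+b−2) = 19.4/28.4 ≈ 0.683.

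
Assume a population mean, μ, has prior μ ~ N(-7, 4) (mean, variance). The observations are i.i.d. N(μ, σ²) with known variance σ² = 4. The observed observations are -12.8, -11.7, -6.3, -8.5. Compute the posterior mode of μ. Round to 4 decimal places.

n = 4; x̄ = ((-12.8) + (-11.7) + (-6.3) + (-8.5))/4 = -39.3/4 = -9.825.
For a Normal prior and Normal likelihood with known variance, the posterior is Normal; its mode equals its mean, the precision-weighted average.
Prior precision 1/σ₀² = 1/4 = 0.25; data precision n/σ² = 4/4 = 1.
μ̂ = (0.25·(-7) + 1·(-9.825)) / (0.25 + 1) = (-11.575)/1.25 = -9.2600.

μ̂_MAP = -9.2600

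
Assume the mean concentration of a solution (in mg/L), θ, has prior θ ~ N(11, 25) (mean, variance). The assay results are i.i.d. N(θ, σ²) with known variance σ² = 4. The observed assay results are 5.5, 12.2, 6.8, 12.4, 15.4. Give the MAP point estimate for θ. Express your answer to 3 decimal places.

θ̂_MAP = 10.477

n = 5; x̄ = (5.5 + 12.2 + 6.8 + 12.4 + 15.4)/5 = 52.3/5 = 10.46.
For a Normal prior and Normal likelihood with known variance, the posterior is Normal; its mode equals its mean, the precision-weighted average.
Prior precision 1/σ₀² = 1/25 = 0.04; data precision n/σ² = 5/4 = 1.25.
θ̂ = (0.04·11 + 1.25·10.46) / (0.04 + 1.25) = 13.515/1.29 = 901/86 ≈ 10.477.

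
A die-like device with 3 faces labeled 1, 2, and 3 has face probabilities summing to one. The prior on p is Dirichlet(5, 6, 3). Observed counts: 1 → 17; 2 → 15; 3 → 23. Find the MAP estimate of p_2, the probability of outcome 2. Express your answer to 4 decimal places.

MAP estimate: 0.3030

The posterior is Dirichlet(αᵢ + nᵢ) = Dirichlet(22, 21, 26).
For a Dirichlet(a₁,…,a_K) with all aᵢ > 1, the mode has j-th component (aⱼ − 1)/(Σaᵢ − K).
Here Σaᵢ = 69 and K = 3, so p_2 = (21 − 1)/(69 − 3) = 20/66 ≈ 0.3030.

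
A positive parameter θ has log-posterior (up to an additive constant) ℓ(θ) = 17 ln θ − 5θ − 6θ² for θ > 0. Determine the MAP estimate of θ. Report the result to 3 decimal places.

ℓ'(θ) = 17/θ − 5 − 12θ. Setting this to zero and multiplying by θ: 12θ² + 5θ − 17 = 0.
θ = (−5 + √(5² + 4·12·17)) / (2·12) = (−5 + √841) / 24 = (−5 + 29)/24 = 1.
ℓ''(θ) = −17/θ² − 12 < 0, confirming a maximum.

θ̂_MAP = 1.000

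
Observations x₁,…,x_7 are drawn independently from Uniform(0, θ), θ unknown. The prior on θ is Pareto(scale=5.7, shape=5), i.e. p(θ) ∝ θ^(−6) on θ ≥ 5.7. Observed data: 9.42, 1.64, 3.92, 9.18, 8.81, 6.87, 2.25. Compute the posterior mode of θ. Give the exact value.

θ̂_MAP = 9.42

The Uniform(0, θ) likelihood is θ^(−n) for θ ≥ max(xᵢ), zero otherwise. Here max(xᵢ) = 9.42.
Posterior ∝ θ^(−6) · θ^(−7) = θ^(−13) on θ ≥ max(5.7, 9.42) = 9.42.
This density is strictly decreasing in θ, so the posterior mode lies at the lower boundary of the support.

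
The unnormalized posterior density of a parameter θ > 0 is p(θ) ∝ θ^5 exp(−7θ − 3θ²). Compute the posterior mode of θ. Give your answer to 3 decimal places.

ℓ'(θ) = 5/θ − 7 − 6θ. Setting this to zero and multiplying by θ: 6θ² + 7θ − 5 = 0.
θ = (−7 + √(7² + 4·6·5)) / (2·6) = (−7 + √169) / 12 = (−7 + 13)/12 = 1/2.
ℓ''(θ) = −5/θ² − 6 < 0, confirming a maximum.

θ̂_MAP = 0.500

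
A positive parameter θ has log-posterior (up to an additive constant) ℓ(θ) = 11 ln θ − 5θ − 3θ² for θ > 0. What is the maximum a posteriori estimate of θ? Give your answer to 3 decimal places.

θ̂_MAP = 1.000

ℓ'(θ) = 11/θ − 5 − 6θ. Setting this to zero and multiplying by θ: 6θ² + 5θ − 11 = 0.
θ = (−5 + √(5² + 4·6·11)) / (2·6) = (−5 + √289) / 12 = (−5 + 17)/12 = 1.
ℓ''(θ) = −11/θ² − 6 < 0, confirming a maximum.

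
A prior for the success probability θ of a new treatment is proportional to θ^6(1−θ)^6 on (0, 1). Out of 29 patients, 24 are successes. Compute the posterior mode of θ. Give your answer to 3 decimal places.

θ̂_MAP = 0.732

The prior density ∝ θ^6(1−θ)^6 is the kernel of Beta(7, 7).
Data: 24 successes in 29 trials. The binomial likelihood contributes θ^24(1−θ)^5, so the posterior is Beta(7+24, 7+5) = Beta(31, 12).
For Beta(a, b) with a, b > 1 the mode is (a−1)/(a+b−2) = 30/41 ≈ 0.732.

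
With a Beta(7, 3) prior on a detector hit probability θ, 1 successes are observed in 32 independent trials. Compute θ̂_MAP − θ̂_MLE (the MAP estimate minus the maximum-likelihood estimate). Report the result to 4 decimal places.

Posterior is Beta(8, 34); MAP = (8−1)/(42−2) = 7/40 ≈ 0.17500.
MLE ignores the prior: θ̂_MLE = k/n = 1/32 ≈ 0.03125.
Difference = 7/40 − 1/32 = 23/160 ≈ 0.1438.

MAP − MLE = 0.1438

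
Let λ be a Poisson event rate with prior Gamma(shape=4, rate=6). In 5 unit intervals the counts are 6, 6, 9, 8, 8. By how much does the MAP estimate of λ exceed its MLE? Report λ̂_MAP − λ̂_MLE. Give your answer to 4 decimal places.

MAP − MLE = -3.7636

Σxᵢ = 37. Posterior is Gamma(41, 11); MAP = (41−1)/11 = 40/11 ≈ 3.63636.
MLE = x̄ = 37/5 ≈ 7.40000.
Difference = 40/11 − 37/5 = -207/55 ≈ -3.7636.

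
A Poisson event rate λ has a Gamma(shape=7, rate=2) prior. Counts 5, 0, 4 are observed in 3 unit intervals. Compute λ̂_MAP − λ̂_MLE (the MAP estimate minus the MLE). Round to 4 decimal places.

Σxᵢ = 9. Posterior is Gamma(16, 5); MAP = (16−1)/5 = 15/5 ≈ 3.00000.
MLE = x̄ = 9/3 ≈ 3.00000.
Difference = 15/5 − 9/3 = 0 ≈ 0.0000.

MAP − MLE = 0.0000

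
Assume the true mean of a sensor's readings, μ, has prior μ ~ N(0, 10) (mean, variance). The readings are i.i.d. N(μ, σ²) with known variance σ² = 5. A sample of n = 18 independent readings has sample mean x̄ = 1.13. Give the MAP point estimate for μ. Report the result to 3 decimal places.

μ̂_MAP = 1.099

n = 18, x̄ = 1.13.
For a Normal prior and Normal likelihood with known variance, the posterior is Normal; its mode equals its mean, the precision-weighted average.
Prior precision 1/σ₀² = 1/10 = 0.1; data precision n/σ² = 18/5 = 3.6.
μ̂ = (0.1·0 + 3.6·1.13) / (0.1 + 3.6) = 4.068/3.7 = 1017/925 ≈ 1.099.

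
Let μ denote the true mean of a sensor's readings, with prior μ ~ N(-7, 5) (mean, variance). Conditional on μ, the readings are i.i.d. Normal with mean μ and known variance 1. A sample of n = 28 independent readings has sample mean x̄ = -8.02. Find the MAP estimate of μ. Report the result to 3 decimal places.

μ̂_MAP = -8.013

n = 28, x̄ = -8.02.
For a Normal prior and Normal likelihood with known variance, the posterior is Normal; its mode equals its mean, the precision-weighted average.
Prior precision 1/σ₀² = 1/5 = 0.2; data precision n/σ² = 28/1 = 28.
μ̂ = (0.2·(-7) + 28·(-8.02)) / (0.2 + 28) = (-225.96)/28.2 = -1883/235 ≈ -8.013.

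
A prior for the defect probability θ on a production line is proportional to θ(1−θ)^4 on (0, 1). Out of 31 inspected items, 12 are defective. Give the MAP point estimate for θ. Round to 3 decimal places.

θ̂_MAP = 0.361

The prior density ∝ θ(1−θ)^4 is the kernel of Beta(2, 5).
Data: 12 successes in 31 trials. The binomial likelihood contributes θ^12(1−θ)^19, so the posterior is Beta(2+12, 5+19) = Beta(14, 24).
For Beta(a, b) with a, b > 1 the mode is (a−1)/(a+b−2) = 13/36 ≈ 0.361.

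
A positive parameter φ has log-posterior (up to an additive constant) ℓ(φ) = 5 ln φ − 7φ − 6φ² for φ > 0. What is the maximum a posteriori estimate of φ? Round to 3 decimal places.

φ̂_MAP = 0.417

ℓ'(φ) = 5/φ − 7 − 12φ. Setting this to zero and multiplying by φ: 12φ² + 7φ − 5 = 0.
φ = (−7 + √(7² + 4·12·5)) / (2·12) = (−7 + √289) / 24 = (−7 + 17)/24 = 5/12.
ℓ''(φ) = −5/φ² − 12 < 0, confirming a maximum.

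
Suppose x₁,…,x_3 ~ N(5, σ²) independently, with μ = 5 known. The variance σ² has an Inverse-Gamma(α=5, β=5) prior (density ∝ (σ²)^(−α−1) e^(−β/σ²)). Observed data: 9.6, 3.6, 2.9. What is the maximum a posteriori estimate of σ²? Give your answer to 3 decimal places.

σ̂²_MAP = 2.502

Sum of squared deviations about the known mean: SS = (9.6−5)² + (3.6−5)² + (2.9−5)² = 27.53.
The Normal likelihood contributes (σ²)^(−n/2) exp(−SS/(2σ²)), so the posterior is Inverse-Gamma(α + n/2, β + SS/2) = Inverse-Gamma(6.5, 18.765).
The mode of Inverse-Gamma(a, b) is b/(a+1) = 18.765/7.5 ≈ 2.502.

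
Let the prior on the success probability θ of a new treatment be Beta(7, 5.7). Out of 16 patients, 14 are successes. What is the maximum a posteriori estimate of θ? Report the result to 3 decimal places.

θ̂_MAP = 0.749

Prior: Beta(7, 5.7).
Data: 14 successes in 16 trials. The binomial likelihood contributes θ^14(1−θ)^2, so the posterior is Beta(7+14, 5.7+2) = Beta(21, 7.7).
For Beta(a, b) with a, b > 1 the mode is (a−1)/(a+b−2) = 20/26.7 ≈ 0.749.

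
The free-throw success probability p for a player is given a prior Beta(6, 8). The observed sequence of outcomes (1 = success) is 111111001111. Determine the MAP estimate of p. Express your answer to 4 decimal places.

Prior: Beta(6, 8).
Data: 10 successes in 12 trials (from the sequence). The binomial likelihood contributes p^10(1−p)^2, so the posterior is Beta(6+10, 8+2) = Beta(16, 10).
For Beta(a, b) with a, b > 1 the mode is (a−1)/(a+b−2) = 15/24 ≈ 0.6250.

p̂_MAP = 0.6250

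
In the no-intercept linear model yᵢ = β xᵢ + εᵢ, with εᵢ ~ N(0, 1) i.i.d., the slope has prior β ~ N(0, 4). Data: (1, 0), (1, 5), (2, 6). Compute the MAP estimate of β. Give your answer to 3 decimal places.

β̂_MAP = 2.720

log p(β | y) = −Σ(yᵢ − βxᵢ)²/(2·1) − β²/(2·4) + const.
Setting the derivative to zero: Σxᵢ(yᵢ − βxᵢ)/1 − β/4 = 0, so β = Σxᵢyᵢ / (Σxᵢ² + σ²/τ²).
Σxᵢyᵢ = 1·0 + 1·5 + 2·6 = 17; Σxᵢ² = 6; σ²/τ² = 0.25.
β̂_MAP = 17 / (6 + 0.25) = 17/6.25 ≈ 2.720.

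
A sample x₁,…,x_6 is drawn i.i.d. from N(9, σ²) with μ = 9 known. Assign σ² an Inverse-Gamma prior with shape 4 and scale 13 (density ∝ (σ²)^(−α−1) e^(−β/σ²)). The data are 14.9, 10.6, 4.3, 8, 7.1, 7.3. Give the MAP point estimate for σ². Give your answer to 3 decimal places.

σ̂²_MAP = 5.810

Sum of squared deviations about the known mean: SS = (14.9−9)² + (10.6−9)² + (4.3−9)² + (8−9)² + (7.1−9)² + (7.3−9)² = 66.96.
The Normal likelihood contributes (σ²)^(−n/2) exp(−SS/(2σ²)), so the posterior is Inverse-Gamma(α + n/2, β + SS/2) = Inverse-Gamma(7, 46.48).
The mode of Inverse-Gamma(a, b) is b/(a+1) = 46.48/8 ≈ 5.810.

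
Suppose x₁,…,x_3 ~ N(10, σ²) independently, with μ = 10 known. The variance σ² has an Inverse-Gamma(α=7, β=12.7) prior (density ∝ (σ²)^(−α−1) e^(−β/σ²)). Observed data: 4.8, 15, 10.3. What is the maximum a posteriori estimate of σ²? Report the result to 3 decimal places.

Sum of squared deviations about the known mean: SS = (4.8−10)² + (15−10)² + (10.3−10)² = 52.13.
The Normal likelihood contributes (σ²)^(−n/2) exp(−SS/(2σ²)), so the posterior is Inverse-Gamma(α + n/2, β + SS/2) = Inverse-Gamma(8.5, 38.765).
The mode of Inverse-Gamma(a, b) is b/(a+1) = 38.765/9.5 ≈ 4.081.

σ̂²_MAP = 4.081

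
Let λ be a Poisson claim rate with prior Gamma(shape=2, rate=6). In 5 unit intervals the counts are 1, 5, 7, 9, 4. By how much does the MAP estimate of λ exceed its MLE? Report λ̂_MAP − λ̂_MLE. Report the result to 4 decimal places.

MAP − MLE = -2.7455

Σxᵢ = 26. Posterior is Gamma(28, 11); MAP = (28−1)/11 = 27/11 ≈ 2.45455.
MLE = x̄ = 26/5 ≈ 5.20000.
Difference = 27/11 − 26/5 = -151/55 ≈ -2.7455.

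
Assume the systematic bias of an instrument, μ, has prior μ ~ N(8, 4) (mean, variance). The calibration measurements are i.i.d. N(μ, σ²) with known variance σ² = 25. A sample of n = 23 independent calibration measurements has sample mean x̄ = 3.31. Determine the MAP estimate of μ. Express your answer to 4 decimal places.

μ̂_MAP = 4.3121

n = 23, x̄ = 3.31.
For a Normal prior and Normal likelihood with known variance, the posterior is Normal; its mode equals its mean, the precision-weighted average.
Prior precision 1/σ₀² = 1/4 = 0.25; data precision n/σ² = 23/25 = 0.92.
μ̂ = (0.25·8 + 0.92·3.31) / (0.25 + 0.92) = 5.0452/1.17 = 12613/2925 ≈ 4.3121.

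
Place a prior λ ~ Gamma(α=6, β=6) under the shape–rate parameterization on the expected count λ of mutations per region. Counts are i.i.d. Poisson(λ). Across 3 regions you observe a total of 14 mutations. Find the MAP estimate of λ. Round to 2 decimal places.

Σxᵢ = 14, n = 3.
Posterior ∝ λ^5e^(−6λ) · λ^14e^(−3λ) = λ^19e^(−9λ), i.e. Gamma(shape=20, rate=9).
The mode of a Gamma(a, b) with a ≥ 1 (shape–rate) is (a−1)/b = 19/9 ≈ 2.11.

λ̂_MAP = 2.11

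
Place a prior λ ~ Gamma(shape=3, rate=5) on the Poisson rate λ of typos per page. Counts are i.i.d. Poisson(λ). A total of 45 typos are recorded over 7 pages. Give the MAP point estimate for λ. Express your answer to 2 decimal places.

λ̂_MAP = 3.92

Σxᵢ = 45, n = 7.
Posterior ∝ λ^2e^(−5λ) · λ^45e^(−7λ) = λ^47e^(−12λ), i.e. Gamma(shape=48, rate=12).
The mode of a Gamma(a, b) with a ≥ 1 (shape–rate) is (a−1)/b = 47/12 ≈ 3.92.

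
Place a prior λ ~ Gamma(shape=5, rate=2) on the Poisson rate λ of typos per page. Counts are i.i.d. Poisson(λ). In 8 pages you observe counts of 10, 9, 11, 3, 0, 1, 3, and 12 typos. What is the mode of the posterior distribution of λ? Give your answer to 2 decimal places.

Σxᵢ = 10+9+11+3+0+1+3+12 = 49, with n = 8.
Posterior ∝ λ^4e^(−2λ) · λ^49e^(−8λ) = λ^53e^(−10λ), i.e. Gamma(shape=54, rate=10).
The mode of a Gamma(a, b) with a ≥ 1 (shape–rate) is (a−1)/b = 53/10 ≈ 5.30.

λ̂_MAP = 5.30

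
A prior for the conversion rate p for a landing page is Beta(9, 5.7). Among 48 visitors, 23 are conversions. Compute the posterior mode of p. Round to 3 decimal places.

p̂_MAP = 0.511

Prior: Beta(9, 5.7).
Data: 23 successes in 48 trials. The binomial likelihood contributes p^23(1−p)^25, so the posterior is Beta(9+23, 5.7+25) = Beta(32, 30.7).
For Beta(a, b) with a, b > 1 the mode is (a−1)/(a+b−2) = 31/60.7 ≈ 0.511.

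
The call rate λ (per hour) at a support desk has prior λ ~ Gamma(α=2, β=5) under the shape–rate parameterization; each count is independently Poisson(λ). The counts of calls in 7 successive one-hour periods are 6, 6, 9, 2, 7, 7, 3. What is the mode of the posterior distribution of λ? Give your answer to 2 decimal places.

Σxᵢ = 6+6+9+2+7+7+3 = 40, with n = 7.
Posterior ∝ λe^(−5λ) · λ^40e^(−7λ) = λ^41e^(−12λ), i.e. Gamma(shape=42, rate=12).
The mode of a Gamma(a, b) with a ≥ 1 (shape–rate) is (a−1)/b = 41/12 ≈ 3.42.

λ̂_MAP = 3.42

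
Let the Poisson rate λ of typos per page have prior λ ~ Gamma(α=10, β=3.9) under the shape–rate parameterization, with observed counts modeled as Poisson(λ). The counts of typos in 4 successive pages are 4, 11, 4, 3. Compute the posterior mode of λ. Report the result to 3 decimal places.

Σxᵢ = 4+11+4+3 = 22, with n = 4.
Posterior ∝ λ^9e^(−3.9λ) · λ^22e^(−4λ) = λ^31e^(−7.9λ), i.e. Gamma(shape=32, rate=7.9).
The mode of a Gamma(a, b) with a ≥ 1 (shape–rate) is (a−1)/b = 31/7.9 ≈ 3.924.

λ̂_MAP = 3.924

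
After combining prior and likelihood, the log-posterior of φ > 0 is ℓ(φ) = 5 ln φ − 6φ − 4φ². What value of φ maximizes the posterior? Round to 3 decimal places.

ℓ'(φ) = 5/φ − 6 − 8φ. Setting this to zero and multiplying by φ: 8φ² + 6φ − 5 = 0.
φ = (−6 + √(6² + 4·8·5)) / (2·8) = (−6 + √196) / 16 = (−6 + 14)/16 = 1/2.
ℓ''(φ) = −5/φ² − 8 < 0, confirming a maximum.

φ̂_MAP = 0.500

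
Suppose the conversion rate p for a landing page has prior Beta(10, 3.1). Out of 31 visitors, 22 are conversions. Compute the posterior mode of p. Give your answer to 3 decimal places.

Prior: Beta(10, 3.1).
Data: 22 successes in 31 trials. The binomial likelihood contributes p^22(1−p)^9, so the posterior is Beta(10+22, 3.1+9) = Beta(32, 12.1).
For Beta(a, b) with a, b > 1 the mode is (a−1)/(a+b−2) = 31/42.1 ≈ 0.736.

p̂_MAP = 0.736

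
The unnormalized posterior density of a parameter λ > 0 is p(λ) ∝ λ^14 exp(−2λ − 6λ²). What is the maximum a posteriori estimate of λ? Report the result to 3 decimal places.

ℓ'(λ) = 14/λ − 2 − 12λ. Setting this to zero and multiplying by λ: 12λ² + 2λ − 14 = 0.
λ = (−2 + √(2² + 4·12·14)) / (2·12) = (−2 + √676) / 24 = (−2 + 26)/24 = 1.
ℓ''(λ) = −14/λ² − 12 < 0, confirming a maximum.

λ̂_MAP = 1.000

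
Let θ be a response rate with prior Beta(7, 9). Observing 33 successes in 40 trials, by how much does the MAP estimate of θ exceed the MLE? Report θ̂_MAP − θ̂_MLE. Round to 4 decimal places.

Posterior is Beta(40, 16); MAP = (40−1)/(56−2) = 39/54 ≈ 0.72222.
MLE ignores the prior: θ̂_MLE = k/n = 33/40 ≈ 0.82500.
Difference = 39/54 − 33/40 = -37/360 ≈ -0.1028.

MAP − MLE = -0.1028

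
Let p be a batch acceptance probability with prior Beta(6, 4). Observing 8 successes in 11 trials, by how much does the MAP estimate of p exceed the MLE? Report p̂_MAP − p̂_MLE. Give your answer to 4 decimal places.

Posterior is Beta(14, 7); MAP = (14−1)/(21−2) = 13/19 ≈ 0.68421.
MLE ignores the prior: p̂_MLE = k/n = 8/11 ≈ 0.72727.
Difference = 13/19 − 8/11 = -9/209 ≈ -0.0431.

MAP − MLE = -0.0431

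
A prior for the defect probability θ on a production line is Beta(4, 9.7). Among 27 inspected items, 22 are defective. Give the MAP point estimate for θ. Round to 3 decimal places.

θ̂_MAP = 0.646

Prior: Beta(4, 9.7).
Data: 22 successes in 27 trials. The binomial likelihood contributes θ^22(1−θ)^5, so the posterior is Beta(4+22, 9.7+5) = Beta(26, 14.7).
For Beta(a, b) with a, b > 1 the mode is (a−1)/(a+b−2) = 25/38.7 ≈ 0.646.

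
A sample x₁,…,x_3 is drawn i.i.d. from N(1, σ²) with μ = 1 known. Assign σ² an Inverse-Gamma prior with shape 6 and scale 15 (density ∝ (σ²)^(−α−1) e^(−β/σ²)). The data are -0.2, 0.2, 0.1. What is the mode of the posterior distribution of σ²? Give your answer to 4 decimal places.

Sum of squared deviations about the known mean: SS = (-0.2−1)² + (0.2−1)² + (0.1−1)² = 2.89.
The Normal likelihood contributes (σ²)^(−n/2) exp(−SS/(2σ²)), so the posterior is Inverse-Gamma(α + n/2, β + SS/2) = Inverse-Gamma(7.5, 16.445).
The mode of Inverse-Gamma(a, b) is b/(a+1) = 16.445/8.5 ≈ 1.9347.

σ̂²_MAP = 1.9347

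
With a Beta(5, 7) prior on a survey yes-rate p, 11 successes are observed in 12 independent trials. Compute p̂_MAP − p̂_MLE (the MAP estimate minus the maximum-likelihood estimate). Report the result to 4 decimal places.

MAP − MLE = -0.2348

Posterior is Beta(16, 8); MAP = (16−1)/(24−2) = 15/22 ≈ 0.68182.
MLE ignores the prior: p̂_MLE = k/n = 11/12 ≈ 0.91667.
Difference = 15/22 − 11/12 = -31/132 ≈ -0.2348.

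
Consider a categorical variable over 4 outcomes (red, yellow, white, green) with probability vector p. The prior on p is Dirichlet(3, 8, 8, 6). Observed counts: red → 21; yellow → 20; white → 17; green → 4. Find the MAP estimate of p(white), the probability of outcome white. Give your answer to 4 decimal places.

MAP estimate of p(white) = 0.2892

The posterior is Dirichlet(αᵢ + nᵢ) = Dirichlet(24, 28, 25, 10).
For a Dirichlet(a₁,…,a_K) with all aᵢ > 1, the mode has j-th component (aⱼ − 1)/(Σaᵢ − K).
Here Σaᵢ = 87 and K = 4, so p(white) = (25 − 1)/(87 − 4) = 24/83 ≈ 0.2892.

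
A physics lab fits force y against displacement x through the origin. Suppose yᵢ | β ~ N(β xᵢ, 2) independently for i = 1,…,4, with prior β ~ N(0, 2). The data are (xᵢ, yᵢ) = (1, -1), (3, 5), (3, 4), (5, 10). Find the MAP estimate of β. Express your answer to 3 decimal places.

log p(β | y) = −Σ(yᵢ − βxᵢ)²/(2·2) − β²/(2·2) + const.
Setting the derivative to zero: Σxᵢ(yᵢ − βxᵢ)/2 − β/2 = 0, so β = Σxᵢyᵢ / (Σxᵢ² + σ²/τ²).
Σxᵢyᵢ = 1·(-1) + 3·5 + 3·4 + 5·10 = 76; Σxᵢ² = 44; σ²/τ² = 1.
β̂_MAP = 76 / (44 + 1) = 76/45 ≈ 1.689.

β̂_MAP = 1.689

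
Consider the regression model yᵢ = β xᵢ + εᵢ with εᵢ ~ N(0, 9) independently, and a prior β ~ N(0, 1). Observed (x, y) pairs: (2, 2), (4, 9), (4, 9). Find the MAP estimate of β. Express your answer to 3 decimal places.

log p(β | y) = −Σ(yᵢ − βxᵢ)²/(2·9) − β²/(2·1) + const.
Setting the derivative to zero: Σxᵢ(yᵢ − βxᵢ)/9 − β/1 = 0, so β = Σxᵢyᵢ / (Σxᵢ² + σ²/τ²).
Σxᵢyᵢ = 2·2 + 4·9 + 4·9 = 76; Σxᵢ² = 36; σ²/τ² = 9.
β̂_MAP = 76 / (36 + 9) = 76/45 ≈ 1.689.

β̂_MAP = 1.689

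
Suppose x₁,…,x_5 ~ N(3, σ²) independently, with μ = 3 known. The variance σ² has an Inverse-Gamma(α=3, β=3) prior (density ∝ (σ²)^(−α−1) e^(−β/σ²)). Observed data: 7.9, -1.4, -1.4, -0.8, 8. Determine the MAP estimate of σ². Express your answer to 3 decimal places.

σ̂²_MAP = 8.321

Sum of squared deviations about the known mean: SS = (7.9−3)² + (-1.4−3)² + (-1.4−3)² + (-0.8−3)² + (8−3)² = 102.17.
The Normal likelihood contributes (σ²)^(−n/2) exp(−SS/(2σ²)), so the posterior is Inverse-Gamma(α + n/2, β + SS/2) = Inverse-Gamma(5.5, 54.085).
The mode of Inverse-Gamma(a, b) is b/(a+1) = 54.085/6.5 ≈ 8.321.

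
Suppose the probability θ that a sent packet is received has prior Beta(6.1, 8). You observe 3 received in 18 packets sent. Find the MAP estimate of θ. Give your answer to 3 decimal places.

θ̂_MAP = 0.269

Prior: Beta(6.1, 8).
Data: 3 successes in 18 trials. The binomial likelihood contributes θ^3(1−θ)^15, so the posterior is Beta(6.1+3, 8+15) = Beta(9.1, 23).
For Beta(a, b) with a, b > 1 the mode is (a−1)/(a+b−2) = 8.1/30.1 ≈ 0.269.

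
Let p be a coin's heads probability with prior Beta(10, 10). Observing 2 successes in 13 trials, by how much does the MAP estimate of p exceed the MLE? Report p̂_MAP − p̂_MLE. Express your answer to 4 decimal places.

MAP − MLE = 0.2010

Posterior is Beta(12, 21); MAP = (12−1)/(33−2) = 11/31 ≈ 0.35484.
MLE ignores the prior: p̂_MLE = k/n = 2/13 ≈ 0.15385.
Difference = 11/31 − 2/13 = 81/403 ≈ 0.2010.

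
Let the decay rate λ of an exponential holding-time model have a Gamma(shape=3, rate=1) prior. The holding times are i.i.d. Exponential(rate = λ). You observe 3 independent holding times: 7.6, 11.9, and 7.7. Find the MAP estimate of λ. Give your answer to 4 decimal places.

The Exponential(rate=λ) likelihood is ∝ λ^n e^(−λΣtᵢ). Here n = 3 and Σtᵢ = 7.6 + 11.9 + 7.7 = 27.2.
Posterior ∝ λ^2e^(−1λ) · λ^3e^(−27.2λ) = λ^5e^(−28.2λ), i.e. Gamma(6, 28.2).
Mode = (a−1)/b = 5/28.2 ≈ 0.1773.

λ̂_MAP = 0.1773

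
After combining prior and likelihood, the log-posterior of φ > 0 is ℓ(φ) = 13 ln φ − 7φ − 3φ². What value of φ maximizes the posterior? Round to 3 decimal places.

φ̂_MAP = 1.000

ℓ'(φ) = 13/φ − 7 − 6φ. Setting this to zero and multiplying by φ: 6φ² + 7φ − 13 = 0.
φ = (−7 + √(7² + 4·6·13)) / (2·6) = (−7 + √361) / 12 = (−7 + 19)/12 = 1.
ℓ''(φ) = −13/φ² − 6 < 0, confirming a maximum.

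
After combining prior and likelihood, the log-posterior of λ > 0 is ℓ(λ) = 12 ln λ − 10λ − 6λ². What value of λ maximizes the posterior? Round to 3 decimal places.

λ̂_MAP = 0.667

ℓ'(λ) = 12/λ − 10 − 12λ. Setting this to zero and multiplying by λ: 12λ² + 10λ − 12 = 0.
λ = (−10 + √(10² + 4·12·12)) / (2·12) = (−10 + √676) / 24 = (−10 + 26)/24 = 2/3.
ℓ''(λ) = −12/λ² − 12 < 0, confirming a maximum.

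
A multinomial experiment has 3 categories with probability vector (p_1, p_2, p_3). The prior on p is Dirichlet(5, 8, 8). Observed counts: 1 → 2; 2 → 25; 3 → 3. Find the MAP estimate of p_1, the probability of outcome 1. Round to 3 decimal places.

The posterior is Dirichlet(αᵢ + nᵢ) = Dirichlet(7, 33, 11).
For a Dirichlet(a₁,…,a_K) with all aᵢ > 1, the mode has j-th component (aⱼ − 1)/(Σaᵢ − K).
Here Σaᵢ = 51 and K = 3, so p_1 = (7 − 1)/(51 − 3) = 6/48 ≈ 0.125.

MAP estimate: 0.125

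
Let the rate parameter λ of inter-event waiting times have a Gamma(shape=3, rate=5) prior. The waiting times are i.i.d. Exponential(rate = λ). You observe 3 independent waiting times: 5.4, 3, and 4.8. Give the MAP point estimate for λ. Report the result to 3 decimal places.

The Exponential(rate=λ) likelihood is ∝ λ^n e^(−λΣtᵢ). Here n = 3 and Σtᵢ = 5.4 + 3 + 4.8 = 13.2.
Posterior ∝ λ^2e^(−5λ) · λ^3e^(−13.2λ) = λ^5e^(−18.2λ), i.e. Gamma(6, 18.2).
Mode = (a−1)/b = 5/18.2 ≈ 0.275.

λ̂_MAP = 0.275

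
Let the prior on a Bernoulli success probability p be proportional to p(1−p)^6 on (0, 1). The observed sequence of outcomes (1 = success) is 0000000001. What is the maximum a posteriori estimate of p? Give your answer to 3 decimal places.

The prior density ∝ p(1−p)^6 is the kernel of Beta(2, 7).
Data: 1 success in 10 trials (from the sequence). The binomial likelihood contributes p(1−p)^9, so the posterior is Beta(2+1, 7+9) = Beta(3, 16).
For Beta(a, b) with a, b > 1 the mode is (a−1)/(a+b−2) = 2/17 ≈ 0.118.

p̂_MAP = 0.118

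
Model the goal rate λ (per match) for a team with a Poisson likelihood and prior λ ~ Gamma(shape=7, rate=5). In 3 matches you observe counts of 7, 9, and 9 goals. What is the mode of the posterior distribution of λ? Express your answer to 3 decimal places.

λ̂_MAP = 3.875

Σxᵢ = 7+9+9 = 25, with n = 3.
Posterior ∝ λ^6e^(−5λ) · λ^25e^(−3λ) = λ^31e^(−8λ), i.e. Gamma(shape=32, rate=8).
The mode of a Gamma(a, b) with a ≥ 1 (shape–rate) is (a−1)/b = 31/8 ≈ 3.875.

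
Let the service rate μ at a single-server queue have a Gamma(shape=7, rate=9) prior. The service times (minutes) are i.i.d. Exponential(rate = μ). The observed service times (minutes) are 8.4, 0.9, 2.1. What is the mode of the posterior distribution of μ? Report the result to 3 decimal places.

The Exponential(rate=μ) likelihood is ∝ μ^n e^(−μΣtᵢ). Here n = 3 and Σtᵢ = 8.4 + 0.9 + 2.1 = 11.4.
Posterior ∝ μ^6e^(−9μ) · μ^3e^(−11.4μ) = μ^9e^(−20.4μ), i.e. Gamma(10, 20.4).
Mode = (a−1)/b = 9/20.4 ≈ 0.441.

μ̂_MAP = 0.441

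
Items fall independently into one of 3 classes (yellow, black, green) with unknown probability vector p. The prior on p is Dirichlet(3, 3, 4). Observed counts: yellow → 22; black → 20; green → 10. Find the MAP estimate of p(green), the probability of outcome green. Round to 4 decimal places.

MAP estimate of p(green) = 0.2203

The posterior is Dirichlet(αᵢ + nᵢ) = Dirichlet(25, 23, 14).
For a Dirichlet(a₁,…,a_K) with all aᵢ > 1, the mode has j-th component (aⱼ − 1)/(Σaᵢ − K).
Here Σaᵢ = 62 and K = 3, so p(green) = (14 − 1)/(62 − 3) = 13/59 ≈ 0.2203.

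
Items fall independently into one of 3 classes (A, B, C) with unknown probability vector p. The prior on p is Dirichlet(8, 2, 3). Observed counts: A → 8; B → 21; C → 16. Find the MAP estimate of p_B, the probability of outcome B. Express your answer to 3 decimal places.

MAP estimate of p_B = 0.400

The posterior is Dirichlet(αᵢ + nᵢ) = Dirichlet(16, 23, 19).
For a Dirichlet(a₁,…,a_K) with all aᵢ > 1, the mode has j-th component (aⱼ − 1)/(Σaᵢ − K).
Here Σaᵢ = 58 and K = 3, so p_B = (23 − 1)/(58 − 3) = 22/55 ≈ 0.400.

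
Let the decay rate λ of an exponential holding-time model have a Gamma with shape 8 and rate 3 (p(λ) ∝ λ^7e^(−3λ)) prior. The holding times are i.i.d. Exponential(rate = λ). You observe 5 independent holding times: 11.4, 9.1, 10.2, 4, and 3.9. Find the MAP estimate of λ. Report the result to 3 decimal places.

The Exponential(rate=λ) likelihood is ∝ λ^n e^(−λΣtᵢ). Here n = 5 and Σtᵢ = 11.4 + 9.1 + 10.2 + 4 + 3.9 = 38.6.
Posterior ∝ λ^7e^(−3λ) · λ^5e^(−38.6λ) = λ^12e^(−41.6λ), i.e. Gamma(13, 41.6).
Mode = (a−1)/b = 12/41.6 ≈ 0.288.

λ̂_MAP = 0.288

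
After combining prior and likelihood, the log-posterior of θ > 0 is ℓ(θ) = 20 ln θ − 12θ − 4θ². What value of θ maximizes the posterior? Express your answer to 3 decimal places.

θ̂_MAP = 1.000

ℓ'(θ) = 20/θ − 12 − 8θ. Setting this to zero and multiplying by θ: 8θ² + 12θ − 20 = 0.
θ = (−12 + √(12² + 4·8·20)) / (2·8) = (−12 + √784) / 16 = (−12 + 28)/16 = 1.
ℓ''(θ) = −20/θ² − 8 < 0, confirming a maximum.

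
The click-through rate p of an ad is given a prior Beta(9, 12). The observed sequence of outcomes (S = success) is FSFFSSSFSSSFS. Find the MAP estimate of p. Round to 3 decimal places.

Prior: Beta(9, 12).
Data: 8 successes in 13 trials (from the sequence). The binomial likelihood contributes p^8(1−p)^5, so the posterior is Beta(9+8, 12+5) = Beta(17, 17).
For Beta(a, b) with a, b > 1 the mode is (a−1)/(a+b−2) = 16/32 ≈ 0.500.

p̂_MAP = 0.500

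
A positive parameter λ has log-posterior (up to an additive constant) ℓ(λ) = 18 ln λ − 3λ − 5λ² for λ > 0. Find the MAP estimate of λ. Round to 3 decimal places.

ℓ'(λ) = 18/λ − 3 − 10λ. Setting this to zero and multiplying by λ: 10λ² + 3λ − 18 = 0.
λ = (−3 + √(3² + 4·10·18)) / (2·10) = (−3 + √729) / 20 = (−3 + 27)/20 = 6/5.
ℓ''(λ) = −18/λ² − 10 < 0, confirming a maximum.

λ̂_MAP = 1.200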